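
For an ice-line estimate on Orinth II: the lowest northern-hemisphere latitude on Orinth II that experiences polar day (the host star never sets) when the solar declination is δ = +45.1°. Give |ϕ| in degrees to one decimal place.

|ϕ| = 44.9°

Polar day requires cos h₀ = −tan ϕ tan δ ≤ −1, i.e. tan ϕ tan δ ≥ 1.
The boundary is |tan ϕ| · |tan δ| = 1, so |ϕ| = 90° − |δ| = 90° − 45.1° = 44.9° in the northern hemisphere.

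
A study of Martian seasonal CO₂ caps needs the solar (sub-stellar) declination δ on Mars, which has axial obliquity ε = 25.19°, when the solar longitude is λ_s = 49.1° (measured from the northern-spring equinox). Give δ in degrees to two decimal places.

sin δ = sin ε · sin λ_s = sin 25.19° × sin 49.1° = 0.321707.
δ = arcsin(0.321707) = +18.77°.

δ = +18.77°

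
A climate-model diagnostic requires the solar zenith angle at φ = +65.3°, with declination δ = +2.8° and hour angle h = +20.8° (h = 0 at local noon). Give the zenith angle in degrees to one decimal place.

θ_z = 64.2°

cos θ_z = sin φ sin δ + cos φ cos δ cos h = 0.044380 + 0.390167 = 0.434547.
θ_z = arccos(0.434547) = 64.2°.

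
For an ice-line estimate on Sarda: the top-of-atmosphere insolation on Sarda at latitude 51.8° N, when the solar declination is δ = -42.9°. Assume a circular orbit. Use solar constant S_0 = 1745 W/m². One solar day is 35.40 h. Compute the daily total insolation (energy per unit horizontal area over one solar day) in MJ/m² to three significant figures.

0.00 MJ/m²

cos h₀ = −tan(+51.8°) tan(-42.900°) = 1.1809 ≥ 1 ⇒ polar night, h₀ = 0 and Q̄ = 0.
Daily total = Q̄ × 35.40 h × 3600 s/h = 0.00 MJ/m².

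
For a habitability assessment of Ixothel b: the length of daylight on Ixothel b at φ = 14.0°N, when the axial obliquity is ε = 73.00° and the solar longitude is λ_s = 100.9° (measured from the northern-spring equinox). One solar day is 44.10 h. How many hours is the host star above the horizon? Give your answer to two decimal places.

Solar declination: sin δ = sin ε · sin λ_s = sin 73.00° × sin 100.9° = 0.93905, so δ = +69.893°.
cos H₀ = −tan φ · tan δ = −tan(+14.0°) × tan(+69.893°) = -0.6811, so H₀ = 2.3200 rad = 132.93°.
Daylight = 2H₀/(2π) × 44.10 h = (2.3200/π) × 44.10 = 32.57 h.

32.57 h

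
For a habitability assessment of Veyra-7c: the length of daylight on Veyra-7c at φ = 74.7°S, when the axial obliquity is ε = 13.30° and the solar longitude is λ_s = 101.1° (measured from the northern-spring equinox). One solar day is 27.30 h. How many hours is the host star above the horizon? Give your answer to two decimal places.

4.87 h

Solar declination: sin δ = sin ε · sin λ_s = sin 13.30° × sin 101.1° = 0.22575, so δ = +13.047°.
cos H₀ = −tan φ · tan δ = −tan(-74.7°) × tan(+13.047°) = 0.8471, so H₀ = 0.5604 rad = 32.11°.
Daylight = 2H₀/(2π) × 27.30 h = (0.5604/π) × 27.30 = 4.87 h.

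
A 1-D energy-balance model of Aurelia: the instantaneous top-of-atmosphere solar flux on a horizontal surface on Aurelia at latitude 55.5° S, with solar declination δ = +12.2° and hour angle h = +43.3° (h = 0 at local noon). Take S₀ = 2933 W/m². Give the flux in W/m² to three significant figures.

cos θ_z = sin φ sin δ + cos φ cos δ cos h = -0.174158 + 0.402906 = 0.228748.
Flux = S₀ · cos θ_z = 2933 × 0.228748 = 670.9 W/m².

671 W/m²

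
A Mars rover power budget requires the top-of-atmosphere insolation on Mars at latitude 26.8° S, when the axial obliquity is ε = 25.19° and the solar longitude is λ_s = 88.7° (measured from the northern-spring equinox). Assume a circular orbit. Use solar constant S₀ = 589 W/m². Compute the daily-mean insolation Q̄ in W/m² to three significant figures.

Solar declination: sin δ = sin ε · sin λ_s = sin 25.19° × sin 88.7° = 0.42551, so δ = +25.183°.
cos H₀ = −tan(-26.8°) tan(+25.183°) = 0.2375, H₀ = 1.3310 rad.
Bracket: H₀ sin φ sin δ + cos φ cos δ sin H₀ = 1.3310×-0.45088×0.42551 + 0.89259×0.90495×0.97138 = -0.255358 + 0.784632 = 0.529274.
Q̄ = (S₀/π) × [bracket] = (589/π) × 0.529274 = 99.23 W/m².

Q̄ ≈ 99.2 W/m²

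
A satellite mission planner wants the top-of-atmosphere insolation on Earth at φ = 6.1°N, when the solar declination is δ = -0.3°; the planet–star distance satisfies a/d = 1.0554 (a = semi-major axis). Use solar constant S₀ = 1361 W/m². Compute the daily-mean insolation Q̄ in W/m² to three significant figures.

cos H₀ = −tan(+6.1°) tan(-0.300°) = 0.0006, H₀ = 1.5702 rad.
Bracket: H₀ sin φ sin δ + cos φ cos δ sin H₀ = 1.5702×0.10626×-0.00524 + 0.99434×0.99999×1.00000 = -0.000874 + 0.994330 = 0.993456.
Inverse-square distance factor (a/d)² = 1.0554² = 1.113869.
Q̄ = (S₀/π) × 1.113869 × [bracket] = (1361/π) × 1.113869 × 0.993456 = 479.4 W/m².

Q̄ ≈ 479 W/m²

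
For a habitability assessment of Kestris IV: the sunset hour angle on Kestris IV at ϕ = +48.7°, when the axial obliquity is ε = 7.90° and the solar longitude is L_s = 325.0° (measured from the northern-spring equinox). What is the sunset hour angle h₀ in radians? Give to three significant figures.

Solar declination: sin δ = sin ε · sin L_s = sin 7.90° × sin 325.0° = -0.07883, so δ = -4.522°.
cos h₀ = −tan ϕ · tan δ = −tan(+48.7°) × tan(-4.522°) = 0.0900, so h₀ = 1.4807 rad = 84.84°.

h₀ = 1.48 rad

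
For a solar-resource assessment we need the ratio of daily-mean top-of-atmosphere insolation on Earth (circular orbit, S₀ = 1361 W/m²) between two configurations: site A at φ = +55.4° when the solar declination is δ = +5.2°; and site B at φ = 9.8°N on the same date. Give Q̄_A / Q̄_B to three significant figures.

— Configuration A (φ=+55.4°):
cos H₀ = −tan(+55.4°) tan(+5.200°) = -0.1319, H₀ = 1.7031 rad.
Bracket: H₀ sin φ sin δ + cos φ cos δ sin H₀ = 1.7031×0.82314×0.09063 + 0.56784×0.99588×0.99126 = 0.127053 + 0.560558 = 0.687611.
Q̄ = (S₀/π) × [bracket] = (1361/π) × 0.687611 = 297.89 W/m².
— Configuration B (φ=+9.8°):
cos H₀ = −tan(+9.8°) tan(+5.200°) = -0.0157, H₀ = 1.5865 rad.
Bracket: H₀ sin φ sin δ + cos φ cos δ sin H₀ = 1.5865×0.17021×0.09063 + 0.98541×0.99588×0.99988 = 0.024474 + 0.981232 = 1.005706.
Q̄ = (S₀/π) × [bracket] = (1361/π) × 1.005706 = 435.69 W/m².
Ratio Q̄_A / Q̄_B = 297.89 / 435.69 = 0.6837.

Q̄_A / Q̄_B ≈ 0.684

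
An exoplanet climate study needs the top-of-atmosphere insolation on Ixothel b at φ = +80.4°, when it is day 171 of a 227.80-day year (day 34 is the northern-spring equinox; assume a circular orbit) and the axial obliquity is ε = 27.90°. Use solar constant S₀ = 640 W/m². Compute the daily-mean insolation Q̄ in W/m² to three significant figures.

Q̄ ≈ 0.00 W/m²

Solar longitude: λ_s = 360° × (171 − 34)/227.80 = 216.506°.
sin δ = sin 27.90° × sin 216.506° = -0.27837, so δ = -16.163°.
cos H₀ = −tan(+80.4°) tan(-16.163°) = 1.7136 ≥ 1 ⇒ polar night, H₀ = 0 and Q̄ = 0.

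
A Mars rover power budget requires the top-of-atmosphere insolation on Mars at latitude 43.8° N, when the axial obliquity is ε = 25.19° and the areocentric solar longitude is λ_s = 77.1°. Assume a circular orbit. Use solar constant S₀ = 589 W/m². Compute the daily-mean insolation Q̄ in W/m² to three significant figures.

sin δ = sin 25.19° × sin 77.1° = 0.41488, so δ = +24.512°.
cos H₀ = −tan(+43.8°) tan(+24.512°) = -0.4373, H₀ = 2.0233 rad.
Bracket: H₀ sin φ sin δ + cos φ cos δ sin H₀ = 2.0233×0.69214×0.41488 + 0.72176×0.90988×0.89933 = 0.581001 + 0.590603 = 1.171604.
Q̄ = (S₀/π) × [bracket] = (589/π) × 1.171604 = 219.7 W/m².

Q̄ ≈ 220 W/m²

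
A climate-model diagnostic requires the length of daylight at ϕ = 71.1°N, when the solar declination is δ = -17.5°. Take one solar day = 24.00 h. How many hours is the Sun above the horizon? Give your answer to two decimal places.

3.06 h

cos h₀ = −tan ϕ · tan δ = −tan(+71.1°) × tan(-17.500°) = 0.9209, so h₀ = 0.4004 rad = 22.94°.
Daylight = 2h₀/(2π) × 24.00 h = (0.4004/π) × 24.00 = 3.06 h.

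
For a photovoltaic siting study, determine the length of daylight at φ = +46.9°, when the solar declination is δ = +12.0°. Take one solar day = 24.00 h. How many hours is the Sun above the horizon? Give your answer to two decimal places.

13.75 h

cos H₀ = −tan φ · tan δ = −tan(+46.9°) × tan(+12.000°) = -0.2271, so H₀ = 1.7999 rad = 103.13°.
Daylight = 2H₀/(2π) × 24.00 h = (1.7999/π) × 24.00 = 13.75 h.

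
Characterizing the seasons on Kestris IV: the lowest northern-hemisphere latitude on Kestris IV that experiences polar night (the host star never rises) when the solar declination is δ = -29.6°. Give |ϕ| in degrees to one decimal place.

Polar night requires cos h₀ = −tan ϕ tan δ ≥ 1, i.e. tan ϕ tan δ ≤ −1.
The boundary is |tan ϕ| · |tan δ| = 1, so |ϕ| = 90° − |δ| = 90° − 29.6° = 60.4° in the northern hemisphere.

|ϕ| = 60.4°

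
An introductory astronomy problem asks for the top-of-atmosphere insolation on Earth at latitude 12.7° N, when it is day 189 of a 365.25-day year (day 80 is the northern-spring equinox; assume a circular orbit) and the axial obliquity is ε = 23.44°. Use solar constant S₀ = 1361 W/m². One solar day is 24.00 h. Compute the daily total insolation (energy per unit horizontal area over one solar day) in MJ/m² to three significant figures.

Solar longitude: λ_s = 360° × (189 − 80)/365.25 = 107.433°.
sin δ = sin 23.44° × sin 107.433° = 0.37952, so δ = +22.304°.
cos H₀ = −tan(+12.7°) tan(+22.304°) = -0.0924, H₀ = 1.6634 rad.
Bracket: H₀ sin φ sin δ + cos φ cos δ sin H₀ = 1.6634×0.21985×0.37952 + 0.97553×0.92518×0.99572 = 0.138790 + 0.898678 = 1.037468.
Q̄ = (S₀/π) × [bracket] = (1361/π) × 1.037468 = 449.45 W/m².
Daily total = Q̄ × 24.00 h × 3600 s/h = 449.45 × 24.00 × 3600 / 10⁶ = 38.83 MJ/m².

38.8 MJ/m²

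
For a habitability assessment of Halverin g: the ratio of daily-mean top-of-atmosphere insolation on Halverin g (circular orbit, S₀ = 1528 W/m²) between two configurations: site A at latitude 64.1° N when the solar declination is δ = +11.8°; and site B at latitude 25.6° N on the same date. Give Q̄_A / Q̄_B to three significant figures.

— Configuration A (φ=+64.1°):
cos H₀ = −tan(+64.1°) tan(+11.800°) = -0.4302, H₀ = 2.0155 rad.
Bracket: H₀ sin φ sin δ + cos φ cos δ sin H₀ = 2.0155×0.89956×0.20450 + 0.43680×0.97887×0.90272 = 0.370771 + 0.385976 = 0.756747.
Q̄ = (S₀/π) × [bracket] = (1528/π) × 0.756747 = 368.06 W/m².
— Configuration B (φ=+25.6°):
cos H₀ = −tan(+25.6°) tan(+11.800°) = -0.1001, H₀ = 1.6711 rad.
Bracket: H₀ sin φ sin δ + cos φ cos δ sin H₀ = 1.6711×0.43209×0.20450 + 0.90183×0.97887×0.99498 = 0.147662 + 0.878343 = 1.026005.
Q̄ = (S₀/π) × [bracket] = (1528/π) × 1.026005 = 499.03 W/m².
Ratio Q̄_A / Q̄_B = 368.06 / 499.03 = 0.7376.

Q̄_A / Q̄_B ≈ 0.738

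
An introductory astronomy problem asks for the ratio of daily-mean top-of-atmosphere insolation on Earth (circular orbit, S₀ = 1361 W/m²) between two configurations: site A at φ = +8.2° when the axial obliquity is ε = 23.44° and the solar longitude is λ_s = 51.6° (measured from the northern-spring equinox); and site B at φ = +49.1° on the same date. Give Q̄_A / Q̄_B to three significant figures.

Q̄_A / Q̄_B ≈ 0.975

— Configuration A (φ=+8.2°):
Solar declination: sin δ = sin ε · sin λ_s = sin 23.44° × sin 51.6° = 0.31174, so δ = +18.164°.
cos H₀ = −tan(+8.2°) tan(+18.164°) = -0.0473, H₀ = 1.6181 rad.
Bracket: H₀ sin φ sin δ + cos φ cos δ sin H₀ = 1.6181×0.14263×0.31174 + 0.98978×0.95017×0.99888 = 0.071946 + 0.939406 = 1.011352.
Q̄ = (S₀/π) × [bracket] = (1361/π) × 1.011352 = 438.14 W/m².
— Configuration B (φ=+49.1°):
cos H₀ = −tan(+49.1°) tan(+18.164°) = -0.3788, H₀ = 1.9593 rad.
Bracket: H₀ sin φ sin δ + cos φ cos δ sin H₀ = 1.9593×0.75585×0.31174 + 0.65474×0.95017×0.92549 = 0.461667 + 0.575761 = 1.037428.
Q̄ = (S₀/π) × [bracket] = (1361/π) × 1.037428 = 449.43 W/m².
Ratio Q̄_A / Q̄_B = 438.14 / 449.43 = 0.9749.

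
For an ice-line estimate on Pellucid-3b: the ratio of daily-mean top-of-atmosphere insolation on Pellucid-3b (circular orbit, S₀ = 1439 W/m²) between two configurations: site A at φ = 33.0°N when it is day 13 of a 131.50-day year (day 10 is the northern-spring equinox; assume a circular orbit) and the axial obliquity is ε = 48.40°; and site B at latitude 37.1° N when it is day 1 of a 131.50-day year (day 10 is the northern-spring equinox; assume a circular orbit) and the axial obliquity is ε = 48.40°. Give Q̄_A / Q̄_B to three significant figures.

Q̄_A / Q̄_B ≈ 1.91

— Configuration A (φ=+33.0°):
Solar longitude: λ_s = 360° × (13 − 10)/131.50 = 8.213°.
sin δ = sin 48.40° × sin 8.213° = 0.10682, so δ = +6.132°.
cos H₀ = −tan(+33.0°) tan(+6.132°) = -0.0698, H₀ = 1.6406 rad.
Bracket: H₀ sin φ sin δ + cos φ cos δ sin H₀ = 1.6406×0.54464×0.10682 + 0.83867×0.99428×0.99756 = 0.095448 + 0.831838 = 0.927286.
Q̄ = (S₀/π) × [bracket] = (1439/π) × 0.927286 = 424.74 W/m².
— Configuration B (φ=+37.1°):
Solar longitude: λ_s = 360° × (1 − 10)/131.50 = -24.639°, i.e. -24.639° + 360° = 335.361°.
sin δ = sin 48.40° × sin 335.361° = -0.31175, so δ = -18.165°.
cos H₀ = −tan(+37.1°) tan(-18.165°) = 0.2481, H₀ = 1.3200 rad.
Bracket: H₀ sin φ sin δ + cos φ cos δ sin H₀ = 1.3200×0.60321×-0.31175 + 0.79758×0.95016×0.96872 = -0.248227 + 0.734124 = 0.485897.
Q̄ = (S₀/π) × [bracket] = (1439/π) × 0.485897 = 222.56 W/m².
Ratio Q̄_A / Q̄_B = 424.74 / 222.56 = 1.908.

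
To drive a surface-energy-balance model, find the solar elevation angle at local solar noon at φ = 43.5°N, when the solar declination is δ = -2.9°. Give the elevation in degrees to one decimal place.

At local noon the hour angle is zero, so the zenith angle equals |φ − δ| = |+43.5° − (-2.900°)| = 46.400°.
Elevation = 90° − 46.400° = 43.6°.

43.6°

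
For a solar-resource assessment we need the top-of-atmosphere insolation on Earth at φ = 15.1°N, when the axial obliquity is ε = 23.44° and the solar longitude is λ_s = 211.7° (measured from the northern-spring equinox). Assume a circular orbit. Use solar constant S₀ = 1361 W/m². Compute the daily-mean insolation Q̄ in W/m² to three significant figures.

Solar declination: sin δ = sin ε · sin λ_s = sin 23.44° × sin 211.7° = -0.20903, so δ = -12.065°.
cos H₀ = −tan(+15.1°) tan(-12.065°) = 0.0577, H₀ = 1.5131 rad.
Bracket: H₀ sin φ sin δ + cos φ cos δ sin H₀ = 1.5131×0.26050×-0.20903 + 0.96547×0.97791×0.99834 = -0.082392 + 0.942575 = 0.860183.
Q̄ = (S₀/π) × [bracket] = (1361/π) × 0.860183 = 372.6 W/m².

Q̄ ≈ 373 W/m²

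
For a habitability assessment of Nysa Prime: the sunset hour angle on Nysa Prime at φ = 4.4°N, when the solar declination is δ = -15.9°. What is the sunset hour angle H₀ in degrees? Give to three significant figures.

cos H₀ = −tan φ · tan δ = −tan(+4.4°) × tan(-15.900°) = 0.0219, so H₀ = 1.5489 rad = 88.74°.

H₀ = 88.7°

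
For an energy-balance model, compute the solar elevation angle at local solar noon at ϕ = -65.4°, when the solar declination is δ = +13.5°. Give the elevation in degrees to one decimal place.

11.1°

At local noon the hour angle is zero, so the zenith angle equals |ϕ − δ| = |-65.4° − (+13.500°)| = 78.900°.
Elevation = 90° − 78.900° = 11.1°.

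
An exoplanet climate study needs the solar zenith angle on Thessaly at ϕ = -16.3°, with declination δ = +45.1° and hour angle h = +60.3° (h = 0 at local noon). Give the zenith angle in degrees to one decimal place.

θ_z = 82.1°

cos θ_z = sin ϕ sin δ + cos ϕ cos δ cos h = -0.198807 + 0.335673 = 0.136866.
θ_z = arccos(0.136866) = 82.1°.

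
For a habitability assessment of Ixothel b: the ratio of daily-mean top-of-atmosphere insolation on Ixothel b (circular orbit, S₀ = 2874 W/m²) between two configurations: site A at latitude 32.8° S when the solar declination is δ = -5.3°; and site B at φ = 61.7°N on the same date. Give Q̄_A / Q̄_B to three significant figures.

Q̄_A / Q̄_B ≈ 2.61

— Configuration A (φ=-32.8°):
cos H₀ = −tan(-32.8°) tan(-5.300°) = -0.0598, H₀ = 1.6306 rad.
Bracket: H₀ sin φ sin δ + cos φ cos δ sin H₀ = 1.6306×-0.54171×-0.09237 + 0.84057×0.99572×0.99821 = 0.081592 + 0.835474 = 0.917066.
Q̄ = (S₀/π) × [bracket] = (2874/π) × 0.917066 = 838.95 W/m².
— Configuration B (φ=+61.7°):
cos H₀ = −tan(+61.7°) tan(-5.300°) = 0.1723, H₀ = 1.3976 rad.
Bracket: H₀ sin φ sin δ + cos φ cos δ sin H₀ = 1.3976×0.88048×-0.09237 + 0.47409×0.99572×0.98505 = -0.113667 + 0.465004 = 0.351337.
Q̄ = (S₀/π) × [bracket] = (2874/π) × 0.351337 = 321.41 W/m².
Ratio Q̄_A / Q̄_B = 838.95 / 321.41 = 2.610.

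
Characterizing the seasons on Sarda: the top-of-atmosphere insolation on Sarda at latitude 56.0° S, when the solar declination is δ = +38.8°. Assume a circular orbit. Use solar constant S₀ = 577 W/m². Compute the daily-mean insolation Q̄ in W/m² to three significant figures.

Q̄ ≈ 0.00 W/m²

cos H₀ = −tan(-56.0°) tan(+38.800°) = 1.1920 ≥ 1 ⇒ polar night, H₀ = 0 and Q̄ = 0.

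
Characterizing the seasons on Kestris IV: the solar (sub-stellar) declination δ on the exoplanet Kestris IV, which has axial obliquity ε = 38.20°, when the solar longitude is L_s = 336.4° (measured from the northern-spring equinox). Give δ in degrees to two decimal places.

sin δ = sin ε · sin L_s = sin 38.20° × sin 336.4° = -0.247579.
δ = arcsin(-0.247579) = -14.33°.

δ = -14.33°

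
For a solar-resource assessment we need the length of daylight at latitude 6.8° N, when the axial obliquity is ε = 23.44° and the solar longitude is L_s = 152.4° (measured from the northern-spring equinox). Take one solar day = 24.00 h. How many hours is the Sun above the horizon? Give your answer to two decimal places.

Solar declination: sin δ = sin ε · sin L_s = sin 23.44° × sin 152.4° = 0.18429, so δ = +10.620°.
cos h₀ = −tan ϕ · tan δ = −tan(+6.8°) × tan(+10.620°) = -0.0224, so h₀ = 1.5932 rad = 91.28°.
Daylight = 2h₀/(2π) × 24.00 h = (1.5932/π) × 24.00 = 12.17 h.

12.17 h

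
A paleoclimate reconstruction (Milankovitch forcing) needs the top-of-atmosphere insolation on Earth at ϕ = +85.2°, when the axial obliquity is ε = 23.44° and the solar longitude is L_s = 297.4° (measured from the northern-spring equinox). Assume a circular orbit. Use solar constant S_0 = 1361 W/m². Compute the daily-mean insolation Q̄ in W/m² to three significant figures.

Solar declination: sin δ = sin ε · sin L_s = sin 23.44° × sin 297.4° = -0.35316, so δ = -20.681°.
cos h₀ = −tan(+85.2°) tan(-20.681°) = 4.4954 ≥ 1 ⇒ polar night, h₀ = 0 and Q̄ = 0.

Q̄ ≈ 0.00 W/m²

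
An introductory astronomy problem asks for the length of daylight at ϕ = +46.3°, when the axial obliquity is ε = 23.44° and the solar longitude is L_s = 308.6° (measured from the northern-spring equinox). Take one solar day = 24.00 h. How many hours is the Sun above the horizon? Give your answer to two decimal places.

Solar declination: sin δ = sin ε · sin L_s = sin 23.44° × sin 308.6° = -0.31088, so δ = -18.112°.
cos h₀ = −tan ϕ · tan δ = −tan(+46.3°) × tan(-18.112°) = 0.3423, so h₀ = 1.2215 rad = 69.98°.
Daylight = 2h₀/(2π) × 24.00 h = (1.2215/π) × 24.00 = 9.33 h.

9.33 h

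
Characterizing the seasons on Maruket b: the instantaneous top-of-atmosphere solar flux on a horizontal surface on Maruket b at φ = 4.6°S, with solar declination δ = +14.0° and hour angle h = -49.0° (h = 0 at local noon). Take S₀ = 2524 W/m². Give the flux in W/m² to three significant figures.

1.55e+03 W/m²

cos θ_z = sin φ sin δ + cos φ cos δ cos h = -0.019402 + 0.634521 = 0.615119.
Flux = S₀ · cos θ_z = 2524 × 0.615119 = 1553 W/m².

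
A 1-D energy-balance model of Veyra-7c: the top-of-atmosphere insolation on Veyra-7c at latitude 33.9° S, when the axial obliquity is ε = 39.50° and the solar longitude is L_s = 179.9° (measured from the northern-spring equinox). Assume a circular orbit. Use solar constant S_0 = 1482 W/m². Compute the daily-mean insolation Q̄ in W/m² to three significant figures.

Solar declination: sin δ = sin ε · sin L_s = sin 39.50° × sin 179.9° = 0.00111, so δ = +0.064°.
cos h₀ = −tan(-33.9°) tan(+0.064°) = 0.0007, h₀ = 1.5701 rad.
Bracket: h₀ sin ϕ sin δ + cos ϕ cos δ sin h₀ = 1.5701×-0.55775×0.00111 + 0.83001×1.00000×1.00000 = -0.000972 + 0.830010 = 0.829038.
Q̄ = (S_0/π) × [bracket] = (1482/π) × 0.829038 = 391.1 W/m².

Q̄ ≈ 391 W/m²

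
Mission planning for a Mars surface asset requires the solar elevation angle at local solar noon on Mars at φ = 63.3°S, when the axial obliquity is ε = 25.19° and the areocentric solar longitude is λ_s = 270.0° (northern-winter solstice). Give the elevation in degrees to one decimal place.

sin δ = sin 25.19° × sin 270.0° = -0.42562, so δ = -25.190°.
At local noon the hour angle is zero, so the zenith angle equals |φ − δ| = |-63.3° − (-25.190°)| = 38.110°.
Elevation = 90° − 38.110° = 51.9°.

51.9°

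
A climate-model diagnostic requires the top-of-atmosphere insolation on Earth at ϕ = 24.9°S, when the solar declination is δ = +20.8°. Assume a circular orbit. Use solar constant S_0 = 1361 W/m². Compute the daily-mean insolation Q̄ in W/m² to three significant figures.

Q̄ ≈ 271 W/m²

cos h₀ = −tan(-24.9°) tan(+20.800°) = 0.1763, h₀ = 1.3935 rad.
Bracket: h₀ sin ϕ sin δ + cos ϕ cos δ sin h₀ = 1.3935×-0.42104×0.35511 + 0.90704×0.93483×0.98433 = -0.208350 + 0.834641 = 0.626291.
Q̄ = (S_0/π) × [bracket] = (1361/π) × 0.626291 = 271.3 W/m².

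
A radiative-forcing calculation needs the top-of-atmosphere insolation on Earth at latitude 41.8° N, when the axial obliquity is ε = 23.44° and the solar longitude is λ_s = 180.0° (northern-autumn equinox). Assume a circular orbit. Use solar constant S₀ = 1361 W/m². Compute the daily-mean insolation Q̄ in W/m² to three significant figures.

Q̄ ≈ 323 W/m²

Solar declination: sin δ = sin ε · sin λ_s = sin 23.44° × sin 180.0° = 0.00000, so δ = +0.000°.
cos H₀ = −tan(+41.8°) tan(+0.000°) = -0.0000, H₀ = 1.5708 rad.
Bracket: H₀ sin φ sin δ + cos φ cos δ sin H₀ = 1.5708×0.66653×0.00000 + 0.74548×1.00000×1.00000 = 0.000000 + 0.745480 = 0.745480.
Q̄ = (S₀/π) × [bracket] = (1361/π) × 0.745480 = 323.0 W/m².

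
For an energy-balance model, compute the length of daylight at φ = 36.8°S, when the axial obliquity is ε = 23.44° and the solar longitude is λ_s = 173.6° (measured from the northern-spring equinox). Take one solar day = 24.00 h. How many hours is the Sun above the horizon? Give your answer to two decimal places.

11.75 h

Solar declination: sin δ = sin ε · sin λ_s = sin 23.44° × sin 173.6° = 0.04434, so δ = +2.541°.
cos H₀ = −tan φ · tan δ = −tan(-36.8°) × tan(+2.541°) = 0.0332, so H₀ = 1.5376 rad = 88.10°.
Daylight = 2H₀/(2π) × 24.00 h = (1.5376/π) × 24.00 = 11.75 h.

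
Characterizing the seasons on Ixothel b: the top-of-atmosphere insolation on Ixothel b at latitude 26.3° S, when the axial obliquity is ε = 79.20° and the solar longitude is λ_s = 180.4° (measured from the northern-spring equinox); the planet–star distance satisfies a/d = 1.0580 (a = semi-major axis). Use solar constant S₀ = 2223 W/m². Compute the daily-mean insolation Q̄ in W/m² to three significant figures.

Solar declination: sin δ = sin ε · sin λ_s = sin 79.20° × sin 180.4° = -0.00686, so δ = -0.393°.
cos H₀ = −tan(-26.3°) tan(-0.393°) = -0.0034, H₀ = 1.5742 rad.
Bracket: H₀ sin φ sin δ + cos φ cos δ sin H₀ = 1.5742×-0.44307×-0.00686 + 0.89649×0.99998×0.99999 = 0.004785 + 0.896463 = 0.901248.
Inverse-square distance factor (a/d)² = 1.0580² = 1.119364.
Q̄ = (S₀/π) × 1.119364 × [bracket] = (2223/π) × 1.119364 × 0.901248 = 713.8 W/m².

Q̄ ≈ 714 W/m²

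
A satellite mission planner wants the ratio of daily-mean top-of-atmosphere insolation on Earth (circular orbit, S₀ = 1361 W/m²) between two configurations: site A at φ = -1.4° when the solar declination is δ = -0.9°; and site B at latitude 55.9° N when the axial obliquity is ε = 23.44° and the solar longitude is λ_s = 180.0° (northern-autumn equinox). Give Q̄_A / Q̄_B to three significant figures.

Q̄_A / Q̄_B ≈ 1.78

— Configuration A (φ=-1.4°):
cos H₀ = −tan(-1.4°) tan(-0.900°) = -0.0004, H₀ = 1.5712 rad.
Bracket: H₀ sin φ sin δ + cos φ cos δ sin H₀ = 1.5712×-0.02443×-0.01571 + 0.99970×0.99988×1.00000 = 0.000603 + 0.999580 = 1.000183.
Q̄ = (S₀/π) × [bracket] = (1361/π) × 1.000183 = 433.30 W/m².
— Configuration B (φ=+55.9°):
Solar declination: sin δ = sin ε · sin λ_s = sin 23.44° × sin 180.0° = 0.00000, so δ = +0.000°.
cos H₀ = −tan(+55.9°) tan(+0.000°) = -0.0000, H₀ = 1.5708 rad.
Bracket: H₀ sin φ sin δ + cos φ cos δ sin H₀ = 1.5708×0.82806×0.00000 + 0.56064×1.00000×1.00000 = 0.000000 + 0.560640 = 0.560640.
Q̄ = (S₀/π) × [bracket] = (1361/π) × 0.560640 = 242.88 W/m².
Ratio Q̄_A / Q̄_B = 433.30 / 242.88 = 1.784.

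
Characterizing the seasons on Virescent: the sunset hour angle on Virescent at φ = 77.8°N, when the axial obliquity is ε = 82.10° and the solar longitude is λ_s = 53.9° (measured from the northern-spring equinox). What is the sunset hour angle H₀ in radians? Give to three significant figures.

H₀ = 3.14 rad

Solar declination: sin δ = sin ε · sin λ_s = sin 82.10° × sin 53.9° = 0.80032, so δ = +53.161°.
Sunrise equation: cos H₀ = −tan φ · tan δ = -6.1738 ≤ −1, so the host star never sets (polar day) and H₀ = π.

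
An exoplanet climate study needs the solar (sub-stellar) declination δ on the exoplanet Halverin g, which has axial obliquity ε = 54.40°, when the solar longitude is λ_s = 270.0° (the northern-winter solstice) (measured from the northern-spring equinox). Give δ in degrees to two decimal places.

δ = -54.40°

sin δ = sin ε · sin λ_s = sin 54.40° × sin 270.0° = -0.813101.
δ = arcsin(-0.813101) = -54.40°.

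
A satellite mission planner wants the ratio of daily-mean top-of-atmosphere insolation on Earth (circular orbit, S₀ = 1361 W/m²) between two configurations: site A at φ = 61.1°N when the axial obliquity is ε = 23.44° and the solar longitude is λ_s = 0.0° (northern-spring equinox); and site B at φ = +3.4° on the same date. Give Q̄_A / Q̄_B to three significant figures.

— Configuration A (φ=+61.1°):
Solar declination: sin δ = sin ε · sin λ_s = sin 23.44° × sin 0.0° = 0.00000, so δ = +0.000°.
cos H₀ = −tan(+61.1°) tan(+0.000°) = -0.0000, H₀ = 1.5708 rad.
Bracket: H₀ sin φ sin δ + cos φ cos δ sin H₀ = 1.5708×0.87546×0.00000 + 0.48328×1.00000×1.00000 = 0.000000 + 0.483280 = 0.483280.
Q̄ = (S₀/π) × [bracket] = (1361/π) × 0.483280 = 209.37 W/m².
— Configuration B (φ=+3.4°):
cos H₀ = −tan(+3.4°) tan(+0.000°) = -0.0000, H₀ = 1.5708 rad.
Bracket: H₀ sin φ sin δ + cos φ cos δ sin H₀ = 1.5708×0.05931×0.00000 + 0.99824×1.00000×1.00000 = 0.000000 + 0.998240 = 0.998240.
Q̄ = (S₀/π) × [bracket] = (1361/π) × 0.998240 = 432.46 W/m².
Ratio Q̄_A / Q̄_B = 209.37 / 432.46 = 0.4841.

Q̄_A / Q̄_B ≈ 0.484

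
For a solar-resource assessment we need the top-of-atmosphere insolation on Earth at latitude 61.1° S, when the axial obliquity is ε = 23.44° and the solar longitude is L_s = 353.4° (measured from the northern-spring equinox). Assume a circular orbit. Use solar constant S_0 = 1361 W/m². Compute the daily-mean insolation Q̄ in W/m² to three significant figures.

Solar declination: sin δ = sin ε · sin L_s = sin 23.44° × sin 353.4° = -0.04572, so δ = -2.621°.
cos h₀ = −tan(-61.1°) tan(-2.621°) = -0.0829, h₀ = 1.6538 rad.
Bracket: h₀ sin ϕ sin δ + cos ϕ cos δ sin h₀ = 1.6538×-0.87546×-0.04572 + 0.48328×0.99895×0.99656 = 0.066195 + 0.481112 = 0.547307.
Q̄ = (S_0/π) × [bracket] = (1361/π) × 0.547307 = 237.1 W/m².

Q̄ ≈ 237 W/m²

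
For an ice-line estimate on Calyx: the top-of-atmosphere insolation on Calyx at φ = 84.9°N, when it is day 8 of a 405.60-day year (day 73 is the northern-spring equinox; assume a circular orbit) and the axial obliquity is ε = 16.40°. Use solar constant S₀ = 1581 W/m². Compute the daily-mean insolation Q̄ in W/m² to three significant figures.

Q̄ ≈ 0.00 W/m²

Solar longitude: λ_s = 360° × (8 − 73)/405.60 = -57.692°, i.e. -57.692° + 360° = 302.308°.
sin δ = sin 16.40° × sin 302.308° = -0.23863, so δ = -13.806°.
cos H₀ = −tan(+84.9°) tan(-13.806°) = 2.7534 ≥ 1 ⇒ polar night, H₀ = 0 and Q̄ = 0.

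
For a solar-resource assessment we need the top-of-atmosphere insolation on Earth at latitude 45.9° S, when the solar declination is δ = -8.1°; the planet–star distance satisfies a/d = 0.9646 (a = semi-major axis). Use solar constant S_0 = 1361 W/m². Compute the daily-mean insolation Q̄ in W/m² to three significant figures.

Q̄ ≈ 345 W/m²

cos h₀ = −tan(-45.9°) tan(-8.100°) = -0.1469, h₀ = 1.7182 rad.
Bracket: h₀ sin ϕ sin δ + cos ϕ cos δ sin h₀ = 1.7182×-0.71813×-0.14090 + 0.69591×0.99002×0.98916 = 0.173855 + 0.681496 = 0.855351.
Inverse-square distance factor (a/d)² = 0.9646² = 0.930453.
Q̄ = (S_0/π) × 0.930453 × [bracket] = (1361/π) × 0.930453 × 0.855351 = 344.8 W/m².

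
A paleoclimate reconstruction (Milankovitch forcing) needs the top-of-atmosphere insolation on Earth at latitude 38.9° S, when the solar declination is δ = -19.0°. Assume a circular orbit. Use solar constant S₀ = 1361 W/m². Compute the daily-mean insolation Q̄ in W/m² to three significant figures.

Q̄ ≈ 470 W/m²

cos H₀ = −tan(-38.9°) tan(-19.000°) = -0.2778, H₀ = 1.8523 rad.
Bracket: H₀ sin φ sin δ + cos φ cos δ sin H₀ = 1.8523×-0.62796×-0.32557 + 0.77824×0.94552×0.96063 = 0.378693 + 0.706871 = 1.085564.
Q̄ = (S₀/π) × [bracket] = (1361/π) × 1.085564 = 470.3 W/m².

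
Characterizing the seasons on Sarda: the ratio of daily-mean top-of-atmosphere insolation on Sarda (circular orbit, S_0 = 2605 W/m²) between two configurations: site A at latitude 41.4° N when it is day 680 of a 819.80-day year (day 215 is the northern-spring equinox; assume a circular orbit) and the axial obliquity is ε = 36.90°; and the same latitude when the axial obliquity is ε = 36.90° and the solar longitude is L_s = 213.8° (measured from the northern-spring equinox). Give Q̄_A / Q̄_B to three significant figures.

Q̄_A / Q̄_B ≈ 1.24

— Configuration A (ϕ=+41.4°):
Solar longitude: L_s = 360° × (680 − 215)/819.80 = 204.196°.
sin δ = sin 36.90° × sin 204.196° = -0.24609, so δ = -14.246°.
cos h₀ = −tan(+41.4°) tan(-14.246°) = 0.2238, h₀ = 1.3450 rad.
Bracket: h₀ sin ϕ sin δ + cos ϕ cos δ sin h₀ = 1.3450×0.66131×-0.24609 + 0.75011×0.96925×0.97463 = -0.218888 + 0.708599 = 0.489711.
Q̄ = (S_0/π) × [bracket] = (2605/π) × 0.489711 = 406.07 W/m².
— Configuration B (ϕ=+41.4°):
Solar declination: sin δ = sin ε · sin L_s = sin 36.90° × sin 213.8° = -0.33401, so δ = -19.512°.
cos h₀ = −tan(+41.4°) tan(-19.512°) = 0.3124, h₀ = 1.2531 rad.
Bracket: h₀ sin ϕ sin δ + cos ϕ cos δ sin h₀ = 1.2531×0.66131×-0.33401 + 0.75011×0.94257×0.94995 = -0.276790 + 0.671644 = 0.394854.
Q̄ = (S_0/π) × [bracket] = (2605/π) × 0.394854 = 327.41 W/m².
Ratio Q̄_A / Q̄_B = 406.07 / 327.41 = 1.240.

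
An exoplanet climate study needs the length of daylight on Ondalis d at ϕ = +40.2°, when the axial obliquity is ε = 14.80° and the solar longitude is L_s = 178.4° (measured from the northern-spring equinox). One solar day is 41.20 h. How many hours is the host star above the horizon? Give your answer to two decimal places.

Solar declination: sin δ = sin ε · sin L_s = sin 14.80° × sin 178.4° = 0.00713, so δ = +0.409°.
cos h₀ = −tan ϕ · tan δ = −tan(+40.2°) × tan(+0.409°) = -0.0060, so h₀ = 1.5768 rad = 90.35°.
Daylight = 2h₀/(2π) × 41.20 h = (1.5768/π) × 41.20 = 20.68 h.

20.68 h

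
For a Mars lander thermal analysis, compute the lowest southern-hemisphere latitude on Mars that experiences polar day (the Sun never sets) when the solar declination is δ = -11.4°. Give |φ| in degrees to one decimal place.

|φ| = 78.6°

Polar day requires cos H₀ = −tan φ tan δ ≤ −1, i.e. tan φ tan δ ≥ 1.
The boundary is |tan φ| · |tan δ| = 1, so |φ| = 90° − |δ| = 90° − 11.4° = 78.6° in the southern hemisphere.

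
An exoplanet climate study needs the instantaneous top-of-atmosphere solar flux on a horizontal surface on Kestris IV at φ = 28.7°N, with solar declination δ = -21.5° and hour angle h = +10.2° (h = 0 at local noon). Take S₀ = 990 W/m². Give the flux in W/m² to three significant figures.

621 W/m²

cos θ_z = sin φ sin δ + cos φ cos δ cos h = -0.176003 + 0.803214 = 0.627211.
Flux = S₀ · cos θ_z = 990 × 0.627211 = 620.9 W/m².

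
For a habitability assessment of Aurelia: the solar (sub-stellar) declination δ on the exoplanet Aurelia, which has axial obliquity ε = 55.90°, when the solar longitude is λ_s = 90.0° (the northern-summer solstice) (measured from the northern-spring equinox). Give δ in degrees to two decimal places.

sin δ = sin ε · sin λ_s = sin 55.90° × sin 90.0° = 0.828060.
δ = arcsin(0.828060) = +55.90°.

δ = +55.90°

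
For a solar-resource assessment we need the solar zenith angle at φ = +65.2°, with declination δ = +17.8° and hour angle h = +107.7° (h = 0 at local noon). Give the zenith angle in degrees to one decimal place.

θ_z = 81.0°

cos θ_z = sin φ sin δ + cos φ cos δ cos h = 0.277503 + -0.121422 = 0.156081.
θ_z = arccos(0.156081) = 81.0°.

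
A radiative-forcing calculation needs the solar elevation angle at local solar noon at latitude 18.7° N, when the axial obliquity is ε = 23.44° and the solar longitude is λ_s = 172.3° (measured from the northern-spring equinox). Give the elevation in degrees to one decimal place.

Solar declination: sin δ = sin ε · sin λ_s = sin 23.44° × sin 172.3° = 0.05330, so δ = +3.055°.
At local noon the hour angle is zero, so the zenith angle equals |φ − δ| = |+18.7° − (+3.055°)| = 15.645°.
Elevation = 90° − 15.645° = 74.4°.

74.4°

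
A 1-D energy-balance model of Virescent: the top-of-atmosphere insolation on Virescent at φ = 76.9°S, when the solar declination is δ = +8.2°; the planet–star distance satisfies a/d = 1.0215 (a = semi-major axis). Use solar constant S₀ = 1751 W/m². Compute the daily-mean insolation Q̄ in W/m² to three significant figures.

cos H₀ = −tan(-76.9°) tan(+8.200°) = 0.6192, H₀ = 0.9030 rad.
Bracket: H₀ sin φ sin δ + cos φ cos δ sin H₀ = 0.9030×-0.97398×0.14263 + 0.22665×0.98978×0.78520 = -0.125444 + 0.176147 = 0.050703.
Inverse-square distance factor (a/d)² = 1.0215² = 1.043462.
Q̄ = (S₀/π) × 1.043462 × [bracket] = (1751/π) × 1.043462 × 0.050703 = 29.49 W/m².

Q̄ ≈ 29.5 W/m²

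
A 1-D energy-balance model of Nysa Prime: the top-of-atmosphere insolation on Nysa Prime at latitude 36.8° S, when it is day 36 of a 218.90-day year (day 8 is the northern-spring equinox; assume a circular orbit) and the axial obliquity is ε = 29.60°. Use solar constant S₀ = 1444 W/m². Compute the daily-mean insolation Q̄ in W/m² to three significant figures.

Solar longitude: λ_s = 360° × (36 − 8)/218.90 = 46.048°.
sin δ = sin 29.60° × sin 46.048° = 0.35560, so δ = +20.830°.
cos H₀ = −tan(-36.8°) tan(+20.830°) = 0.2846, H₀ = 1.2822 rad.
Bracket: H₀ sin φ sin δ + cos φ cos δ sin H₀ = 1.2822×-0.59902×0.35560 + 0.80073×0.93464×0.95864 = -0.273123 + 0.717441 = 0.444318.
Q̄ = (S₀/π) × [bracket] = (1444/π) × 0.444318 = 204.2 W/m².

Q̄ ≈ 204 W/m²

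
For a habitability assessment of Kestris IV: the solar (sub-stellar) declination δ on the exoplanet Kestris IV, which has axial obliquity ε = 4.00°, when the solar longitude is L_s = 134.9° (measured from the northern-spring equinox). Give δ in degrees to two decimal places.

sin δ = sin ε · sin L_s = sin 4.00° × sin 134.9° = 0.049411.
δ = arcsin(0.049411) = +2.83°.

δ = +2.83°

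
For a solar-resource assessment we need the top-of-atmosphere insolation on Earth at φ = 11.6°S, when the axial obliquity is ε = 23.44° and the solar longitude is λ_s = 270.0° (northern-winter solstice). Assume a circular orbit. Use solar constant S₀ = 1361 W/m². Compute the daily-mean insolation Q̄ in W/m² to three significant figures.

Q̄ ≈ 445 W/m²

Solar declination: sin δ = sin ε · sin λ_s = sin 23.44° × sin 270.0° = -0.39779, so δ = -23.440°.
cos H₀ = −tan(-11.6°) tan(-23.440°) = -0.0890, H₀ = 1.6599 rad.
Bracket: H₀ sin φ sin δ + cos φ cos δ sin H₀ = 1.6599×-0.20108×-0.39779 + 0.97958×0.91748×0.99603 = 0.132771 + 0.895177 = 1.027948.
Q̄ = (S₀/π) × [bracket] = (1361/π) × 1.027948 = 445.3 W/m².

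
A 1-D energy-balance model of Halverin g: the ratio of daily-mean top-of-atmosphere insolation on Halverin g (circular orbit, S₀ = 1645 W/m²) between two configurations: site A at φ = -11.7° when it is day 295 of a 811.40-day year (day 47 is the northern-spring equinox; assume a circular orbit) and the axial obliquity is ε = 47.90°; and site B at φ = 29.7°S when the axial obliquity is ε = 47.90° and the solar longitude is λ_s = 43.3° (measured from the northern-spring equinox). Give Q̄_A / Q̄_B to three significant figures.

— Configuration A (φ=-11.7°):
Solar longitude: λ_s = 360° × (295 − 47)/811.40 = 110.032°.
sin δ = sin 47.90° × sin 110.032° = 0.69709, so δ = +44.194°.
cos H₀ = −tan(-11.7°) tan(+44.194°) = 0.2013, H₀ = 1.3681 rad.
Bracket: H₀ sin φ sin δ + cos φ cos δ sin H₀ = 1.3681×-0.20279×0.69709 + 0.97922×0.71699×0.97952 = -0.193399 + 0.687712 = 0.494313.
Q̄ = (S₀/π) × [bracket] = (1645/π) × 0.494313 = 258.83 W/m².
— Configuration B (φ=-29.7°):
Solar declination: sin δ = sin ε · sin λ_s = sin 47.90° × sin 43.3° = 0.50886, so δ = +30.588°.
cos H₀ = −tan(-29.7°) tan(+30.588°) = 0.3372, H₀ = 1.2269 rad.
Bracket: H₀ sin φ sin δ + cos φ cos δ sin H₀ = 1.2269×-0.49546×0.50886 + 0.86863×0.86085×0.94145 = -0.309326 + 0.703979 = 0.394653.
Q̄ = (S₀/π) × [bracket] = (1645/π) × 0.394653 = 206.65 W/m².
Ratio Q̄_A / Q̄_B = 258.83 / 206.65 = 1.253.

Q̄_A / Q̄_B ≈ 1.25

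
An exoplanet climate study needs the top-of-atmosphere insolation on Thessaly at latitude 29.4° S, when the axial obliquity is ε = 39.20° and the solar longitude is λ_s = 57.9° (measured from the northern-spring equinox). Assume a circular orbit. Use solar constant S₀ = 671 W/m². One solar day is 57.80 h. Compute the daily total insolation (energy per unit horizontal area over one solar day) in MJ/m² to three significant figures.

Solar declination: sin δ = sin ε · sin λ_s = sin 39.20° × sin 57.9° = 0.53541, so δ = +32.371°.
cos H₀ = −tan(-29.4°) tan(+32.371°) = 0.3572, H₀ = 1.2055 rad.
Bracket: H₀ sin φ sin δ + cos φ cos δ sin H₀ = 1.2055×-0.49090×0.53541 + 0.87121×0.84459×0.93403 = -0.316845 + 0.687274 = 0.370429.
Q̄ = (S₀/π) × [bracket] = (671/π) × 0.370429 = 79.118 W/m².
Daily total = Q̄ × 57.80 h × 3600 s/h = 79.118 × 57.80 × 3600 / 10⁶ = 16.46 MJ/m².

16.5 MJ/m²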